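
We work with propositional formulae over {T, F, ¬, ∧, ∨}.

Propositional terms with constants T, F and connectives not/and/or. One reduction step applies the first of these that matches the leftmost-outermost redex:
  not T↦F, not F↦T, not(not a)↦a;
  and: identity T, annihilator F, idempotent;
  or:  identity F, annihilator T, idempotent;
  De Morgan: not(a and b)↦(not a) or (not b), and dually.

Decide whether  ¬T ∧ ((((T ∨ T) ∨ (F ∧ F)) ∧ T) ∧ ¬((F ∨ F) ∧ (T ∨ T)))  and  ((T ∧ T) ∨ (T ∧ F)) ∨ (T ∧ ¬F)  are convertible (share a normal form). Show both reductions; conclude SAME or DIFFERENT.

Term A:
  start: ¬T ∧ ((((T ∨ T) ∨ (F ∧ F)) ∧ T) ∧ ¬((F ∨ F) ∧ (T ∨ T)))
  [1] F ∧ ((((T ∨ T) ∨ (F ∧ F)) ∧ T) ∧ ¬((F ∨ F) ∧ (T ∨ T)))
  [2] F

Term B:
  start: ((T ∧ T) ∨ (T ∧ F)) ∨ (T ∧ ¬F)
  [1] (T ∨ (T ∧ F)) ∨ (T ∧ ¬F)
  [2] T ∨ (T ∧ ¬F)
  [3] T

Answer: DIFFERENT — A ⇓ F, B ⇓ T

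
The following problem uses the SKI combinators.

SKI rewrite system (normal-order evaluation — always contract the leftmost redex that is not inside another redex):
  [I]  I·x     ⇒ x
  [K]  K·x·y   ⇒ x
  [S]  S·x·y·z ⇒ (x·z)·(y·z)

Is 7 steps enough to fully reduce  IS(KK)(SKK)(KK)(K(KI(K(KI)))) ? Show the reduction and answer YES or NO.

Answer: YES — reaches normal form KK in 6 ≤ 7 steps

Reduction:
  start: IS(KK)(SKK)(KK)(K(KI(K(KI))))
  [1] S(KK)(SKK)(KK)(K(KI(K(KI))))
  [2] KK(KK)(SKK(KK))(K(KI(K(KI))))
  [3] K(SKK(KK))(K(KI(K(KI))))
  [4] SKK(KK)
  [5] K(KK)(K(KK))
  [6] KK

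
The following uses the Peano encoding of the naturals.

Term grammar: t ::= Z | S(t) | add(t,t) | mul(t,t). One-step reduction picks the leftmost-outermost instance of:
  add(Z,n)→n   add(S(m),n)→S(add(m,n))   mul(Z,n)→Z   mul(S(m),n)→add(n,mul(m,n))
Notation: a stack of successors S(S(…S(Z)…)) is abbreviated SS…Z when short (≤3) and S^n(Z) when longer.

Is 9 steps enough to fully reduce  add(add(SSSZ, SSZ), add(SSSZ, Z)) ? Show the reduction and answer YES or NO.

  start: add(add(SSSZ, SSZ), add(SSSZ, Z))
  →1  add(S(add(SSZ, SSZ)), add(SSSZ, Z))
  →2  S(add(add(SSZ, SSZ), add(SSSZ, Z)))
  →3  S(add(S(add(SZ, SSZ)), add(SSSZ, Z)))
  →4  S(S(add(add(SZ, SSZ), add(SSSZ, Z))))
  →5  S(S(add(S(add(Z, SSZ)), add(SSSZ, Z))))
  →6  S(S(S(add(add(Z, SSZ), add(SSSZ, Z)))))
  →7  S(S(S(add(SSZ, add(SSSZ, Z)))))
  →8  S(S(S(S(add(SZ, add(SSSZ, Z))))))
  →9  S(S(S(S(S(add(Z, add(SSSZ, Z)))))))

Answer: NO — after 9 steps the term is S(S(S(S(S(add(Z, add(SSSZ, Z))))))), not yet normal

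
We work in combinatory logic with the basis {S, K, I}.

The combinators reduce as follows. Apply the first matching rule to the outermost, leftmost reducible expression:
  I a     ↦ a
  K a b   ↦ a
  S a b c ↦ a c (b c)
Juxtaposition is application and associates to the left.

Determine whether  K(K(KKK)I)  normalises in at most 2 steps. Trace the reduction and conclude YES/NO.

  start: K(K(KKK)I)
  [1] K(KKK)
  [2] KK

Answer: YES — reaches normal form KK in 2 ≤ 2 steps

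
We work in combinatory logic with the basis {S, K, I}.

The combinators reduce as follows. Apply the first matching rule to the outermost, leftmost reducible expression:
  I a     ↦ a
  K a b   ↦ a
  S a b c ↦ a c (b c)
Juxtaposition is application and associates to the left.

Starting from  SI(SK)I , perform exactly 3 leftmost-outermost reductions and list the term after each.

  start: SI(SK)I
  step 1: II(SKI)
  step 2: I(SKI)
  step 3: SKI

Answer: after 3 steps: SKI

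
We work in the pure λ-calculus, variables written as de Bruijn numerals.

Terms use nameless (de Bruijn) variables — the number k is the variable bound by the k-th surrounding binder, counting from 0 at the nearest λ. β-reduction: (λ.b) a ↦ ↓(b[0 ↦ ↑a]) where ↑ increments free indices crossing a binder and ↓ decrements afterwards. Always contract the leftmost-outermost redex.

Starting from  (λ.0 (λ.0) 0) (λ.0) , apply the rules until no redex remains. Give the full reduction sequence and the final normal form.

  start: (λ.0 (λ.0) 0) (λ.0)
  [1] (λ.0) (λ.0) (λ.0)
  [2] (λ.0) (λ.0)
  [3] λ.0

Answer: normal form = λ.0  (in 3 steps)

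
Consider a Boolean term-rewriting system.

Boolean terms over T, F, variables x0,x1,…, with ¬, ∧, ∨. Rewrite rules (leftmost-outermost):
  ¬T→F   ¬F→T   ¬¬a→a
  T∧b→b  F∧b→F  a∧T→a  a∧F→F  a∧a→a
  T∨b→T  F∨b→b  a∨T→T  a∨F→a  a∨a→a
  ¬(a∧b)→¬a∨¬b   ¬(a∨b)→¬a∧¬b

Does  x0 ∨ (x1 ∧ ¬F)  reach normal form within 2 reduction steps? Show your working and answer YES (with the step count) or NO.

Answer: YES — reaches normal form x0 ∨ x1 in 2 ≤ 2 steps

Working:
  start: x0 ∨ (x1 ∧ ¬F)
  [1] x0 ∨ (x1 ∧ T)
  [2] x0 ∨ x1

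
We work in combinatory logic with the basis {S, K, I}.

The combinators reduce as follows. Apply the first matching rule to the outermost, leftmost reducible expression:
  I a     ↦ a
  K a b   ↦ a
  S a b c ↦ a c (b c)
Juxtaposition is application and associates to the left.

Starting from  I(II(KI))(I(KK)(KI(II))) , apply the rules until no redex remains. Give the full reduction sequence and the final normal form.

  start: I(II(KI))(I(KK)(KI(II)))
  [1] II(KI)(I(KK)(KI(II)))
  [2] I(KI)(I(KK)(KI(II)))
  [3] KI(I(KK)(KI(II)))
  [4] I

Answer: normal form = I  (in 4 steps)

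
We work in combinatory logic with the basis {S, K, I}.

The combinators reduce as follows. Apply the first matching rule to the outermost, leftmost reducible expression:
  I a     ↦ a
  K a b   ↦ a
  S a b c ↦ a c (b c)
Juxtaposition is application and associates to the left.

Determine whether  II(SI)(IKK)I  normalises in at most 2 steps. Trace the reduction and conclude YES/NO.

Answer: NO — after 2 steps the term is SI(IKK)I, not yet normal

Working:
  start: II(SI)(IKK)I
  →1  I(SI)(IKK)I
  →2  SI(IKK)I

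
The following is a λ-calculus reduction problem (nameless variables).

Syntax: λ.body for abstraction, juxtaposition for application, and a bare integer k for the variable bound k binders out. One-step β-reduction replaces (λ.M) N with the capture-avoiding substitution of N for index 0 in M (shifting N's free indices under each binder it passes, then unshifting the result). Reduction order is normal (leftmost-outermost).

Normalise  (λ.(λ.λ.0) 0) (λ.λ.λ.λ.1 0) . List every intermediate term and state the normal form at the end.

Answer: normal form = λ.0  (in 2 steps)

Working:
  start: (λ.(λ.λ.0) 0) (λ.λ.λ.λ.1 0)
  step 1: (λ.λ.0) (λ.λ.λ.λ.1 0)
  step 2: λ.0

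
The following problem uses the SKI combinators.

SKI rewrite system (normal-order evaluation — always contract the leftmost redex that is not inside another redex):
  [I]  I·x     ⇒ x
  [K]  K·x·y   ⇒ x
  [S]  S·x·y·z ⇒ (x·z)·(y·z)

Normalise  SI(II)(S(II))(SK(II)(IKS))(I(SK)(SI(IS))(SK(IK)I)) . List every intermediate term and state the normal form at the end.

Answer: normal form = SI  (in 14 steps)

Reduction:
  start: SI(II)(S(II))(SK(II)(IKS))(I(SK)(SI(IS))(SK(IK)I))
  [1] I(S(II))(II(S(II)))(SK(II)(IKS))(I(SK)(SI(IS))(SK(IK)I))
  [2] S(II)(II(S(II)))(SK(II)(IKS))(I(SK)(SI(IS))(SK(IK)I))
  [3] II(SK(II)(IKS))(II(S(II))(SK(II)(IKS)))(I(SK)(SI(IS))(SK(IK)I))
  [4] I(SK(II)(IKS))(II(S(II))(SK(II)(IKS)))(I(SK)(SI(IS))(SK(IK)I))
  [5] SK(II)(IKS)(II(S(II))(SK(II)(IKS)))(I(SK)(SI(IS))(SK(IK)I))
  [6] K(IKS)(II(IKS))(II(S(II))(SK(II)(IKS)))(I(SK)(SI(IS))(SK(IK)I))
  [7] IKS(II(S(II))(SK(II)(IKS)))(I(SK)(SI(IS))(SK(IK)I))
  [8] KS(II(S(II))(SK(II)(IKS)))(I(SK)(SI(IS))(SK(IK)I))
  [9] S(I(SK)(SI(IS))(SK(IK)I))
  [10] S(SK(SI(IS))(SK(IK)I))
  [11] S(K(SK(IK)I)(SI(IS)(SK(IK)I)))
  [12] S(SK(IK)I)
  [13] S(KI(IKI))
  [14] SI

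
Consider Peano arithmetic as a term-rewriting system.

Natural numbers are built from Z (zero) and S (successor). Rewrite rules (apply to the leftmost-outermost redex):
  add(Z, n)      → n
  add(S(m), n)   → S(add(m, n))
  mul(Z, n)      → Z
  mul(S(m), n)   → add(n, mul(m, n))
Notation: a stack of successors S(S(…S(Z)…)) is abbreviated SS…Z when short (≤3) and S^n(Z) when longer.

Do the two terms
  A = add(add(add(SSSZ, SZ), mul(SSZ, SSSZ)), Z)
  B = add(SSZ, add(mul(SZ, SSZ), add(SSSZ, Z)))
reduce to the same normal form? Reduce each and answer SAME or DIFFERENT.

Answer: DIFFERENT — A ⇓ S^10(Z), B ⇓ S^7(Z)

Working:
Term A:
  start: add(add(add(SSSZ, SZ), mul(SSZ, SSSZ)), Z)
  step 1: add(add(S(add(SSZ, SZ)), mul(SSZ, SSSZ)), Z)
  step 2: add(S(add(add(SSZ, SZ), mul(SSZ, SSSZ))), Z)
  step 3: S(add(add(add(SSZ, SZ), mul(SSZ, SSSZ)), Z))
  step 4: S(add(add(S(add(SZ, SZ)), mul(SSZ, SSSZ)), Z))
  step 5: S(add(S(add(add(SZ, SZ), mul(SSZ, SSSZ))), Z))
  step 6: S(S(add(add(add(SZ, SZ), mul(SSZ, SSSZ)), Z)))
  step 7: S(S(add(add(S(add(Z, SZ)), mul(SSZ, SSSZ)), Z)))
  step 8: S(S(add(S(add(add(Z, SZ), mul(SSZ, SSSZ))), Z)))
  step 9: S(S(S(add(add(add(Z, SZ), mul(SSZ, SSSZ)), Z))))
  step 10: S(S(S(add(add(SZ, mul(SSZ, SSSZ)), Z))))
  step 11: S(S(S(add(S(add(Z, mul(SSZ, SSSZ))), Z))))
  step 12: S(S(S(S(add(add(Z, mul(SSZ, SSSZ)), Z)))))
  step 13: S(S(S(S(add(mul(SSZ, SSSZ), Z)))))
  step 14: S(S(S(S(add(add(SSSZ, mul(SZ, SSSZ)), Z)))))
  step 15: S(S(S(S(add(S(add(SSZ, mul(SZ, SSSZ))), Z)))))
  step 16: S(S(S(S(S(add(add(SSZ, mul(SZ, SSSZ)), Z))))))
  step 17: S(S(S(S(S(add(S(add(SZ, mul(SZ, SSSZ))), Z))))))
  step 18: S(S(S(S(S(S(add(add(SZ, mul(SZ, SSSZ)), Z)))))))
  step 19: S(S(S(S(S(S(add(S(add(Z, mul(SZ, SSSZ))), Z)))))))
  step 20: S(S(S(S(S(S(S(add(add(Z, mul(SZ, SSSZ)), Z))))))))
  step 21: S(S(S(S(S(S(S(add(mul(SZ, SSSZ), Z))))))))
  step 22: S(S(S(S(S(S(S(add(add(SSSZ, mul(Z, SSSZ)), Z))))))))
  step 23: S(S(S(S(S(S(S(add(S(add(SSZ, mul(Z, SSSZ))), Z))))))))
  step 24: S(S(S(S(S(S(S(S(add(add(SSZ, mul(Z, SSSZ)), Z)))))))))
  step 25: S(S(S(S(S(S(S(S(add(S(add(SZ, mul(Z, SSSZ))), Z)))))))))
  step 26: S(S(S(S(S(S(S(S(S(add(add(SZ, mul(Z, SSSZ)), Z))))))))))
  step 27: S(S(S(S(S(S(S(S(S(add(S(add(Z, mul(Z, SSSZ))), Z))))))))))
  step 28: S(S(S(S(S(S(S(S(S(S(add(add(Z, mul(Z, SSSZ)), Z)))))))))))
  step 29: S(S(S(S(S(S(S(S(S(S(add(mul(Z, SSSZ), Z)))))))))))
  step 30: S(S(S(S(S(S(S(S(S(S(add(Z, Z)))))))))))
  step 31: S^10(Z)

Term B:
  start: add(SSZ, add(mul(SZ, SSZ), add(SSSZ, Z)))
  step 1: S(add(SZ, add(mul(SZ, SSZ), add(SSSZ, Z))))
  step 2: S(S(add(Z, add(mul(SZ, SSZ), add(SSSZ, Z)))))
  step 3: S(S(add(mul(SZ, SSZ), add(SSSZ, Z))))
  step 4: S(S(add(add(SSZ, mul(Z, SSZ)), add(SSSZ, Z))))
  step 5: S(S(add(S(add(SZ, mul(Z, SSZ))), add(SSSZ, Z))))
  step 6: S(S(S(add(add(SZ, mul(Z, SSZ)), add(SSSZ, Z)))))
  step 7: S(S(S(add(S(add(Z, mul(Z, SSZ))), add(SSSZ, Z)))))
  step 8: S(S(S(S(add(add(Z, mul(Z, SSZ)), add(SSSZ, Z))))))
  step 9: S(S(S(S(add(mul(Z, SSZ), add(SSSZ, Z))))))
  step 10: S(S(S(S(add(Z, add(SSSZ, Z))))))
  step 11: S(S(S(S(add(SSSZ, Z)))))
  step 12: S(S(S(S(S(add(SSZ, Z))))))
  step 13: S(S(S(S(S(S(add(SZ, Z)))))))
  step 14: S(S(S(S(S(S(S(add(Z, Z))))))))
  step 15: S^7(Z)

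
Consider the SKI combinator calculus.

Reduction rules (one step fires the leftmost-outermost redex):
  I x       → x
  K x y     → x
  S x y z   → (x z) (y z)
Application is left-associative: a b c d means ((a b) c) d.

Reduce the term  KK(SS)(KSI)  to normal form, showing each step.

Answer: normal form = KS  (in 2 steps)

Working:
  start: KK(SS)(KSI)
  step 1: K(KSI)
  step 2: KS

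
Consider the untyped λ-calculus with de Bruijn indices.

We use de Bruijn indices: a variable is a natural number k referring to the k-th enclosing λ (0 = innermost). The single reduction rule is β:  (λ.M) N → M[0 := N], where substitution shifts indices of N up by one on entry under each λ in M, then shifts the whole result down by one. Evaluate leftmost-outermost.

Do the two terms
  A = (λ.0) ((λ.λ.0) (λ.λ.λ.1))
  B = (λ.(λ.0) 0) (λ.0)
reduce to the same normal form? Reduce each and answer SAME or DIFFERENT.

Answer: SAME — A ⇓ λ.0, B ⇓ λ.0

Working:
Term A:
  start: (λ.0) ((λ.λ.0) (λ.λ.λ.1))
  →1  (λ.λ.0) (λ.λ.λ.1)
  →2  λ.0

Term B:
  start: (λ.(λ.0) 0) (λ.0)
  →1  (λ.0) (λ.0)
  →2  λ.0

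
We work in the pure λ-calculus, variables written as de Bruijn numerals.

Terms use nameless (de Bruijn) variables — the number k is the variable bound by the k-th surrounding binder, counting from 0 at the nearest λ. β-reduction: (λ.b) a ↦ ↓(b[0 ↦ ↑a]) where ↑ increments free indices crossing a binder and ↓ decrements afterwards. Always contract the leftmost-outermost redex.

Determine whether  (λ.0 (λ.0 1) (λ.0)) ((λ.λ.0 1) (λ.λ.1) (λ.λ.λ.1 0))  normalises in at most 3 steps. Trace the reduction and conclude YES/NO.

Answer: NO — after 3 steps the term is (λ.λ.λ.1 0) (λ.λ.1) (λ.0 ((λ.λ.0 1) (λ.λ.1) (λ.λ.λ.1 0))) (λ.0), not yet normal

Derivation:
  start: (λ.0 (λ.0 1) (λ.0)) ((λ.λ.0 1) (λ.λ.1) (λ.λ.λ.1 0))
  [1] (λ.λ.0 1) (λ.λ.1) (λ.λ.λ.1 0) (λ.0 ((λ.λ.0 1) (λ.λ.1) (λ.λ.λ.1 0))) (λ.0)
  [2] (λ.0 (λ.λ.1)) (λ.λ.λ.1 0) (λ.0 ((λ.λ.0 1) (λ.λ.1) (λ.λ.λ.1 0))) (λ.0)
  [3] (λ.λ.λ.1 0) (λ.λ.1) (λ.0 ((λ.λ.0 1) (λ.λ.1) (λ.λ.λ.1 0))) (λ.0)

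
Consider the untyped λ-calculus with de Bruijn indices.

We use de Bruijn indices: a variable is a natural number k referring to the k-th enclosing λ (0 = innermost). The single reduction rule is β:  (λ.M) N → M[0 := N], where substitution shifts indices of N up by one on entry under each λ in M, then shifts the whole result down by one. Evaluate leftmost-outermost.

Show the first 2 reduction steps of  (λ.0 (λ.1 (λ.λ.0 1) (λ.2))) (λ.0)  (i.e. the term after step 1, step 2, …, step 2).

  start: (λ.0 (λ.1 (λ.λ.0 1) (λ.2))) (λ.0)
  step 1: (λ.0) (λ.(λ.0) (λ.λ.0 1) (λ.λ.0))
  step 2: λ.(λ.0) (λ.λ.0 1) (λ.λ.0)

Answer: after 2 steps: λ.(λ.0) (λ.λ.0 1) (λ.λ.0)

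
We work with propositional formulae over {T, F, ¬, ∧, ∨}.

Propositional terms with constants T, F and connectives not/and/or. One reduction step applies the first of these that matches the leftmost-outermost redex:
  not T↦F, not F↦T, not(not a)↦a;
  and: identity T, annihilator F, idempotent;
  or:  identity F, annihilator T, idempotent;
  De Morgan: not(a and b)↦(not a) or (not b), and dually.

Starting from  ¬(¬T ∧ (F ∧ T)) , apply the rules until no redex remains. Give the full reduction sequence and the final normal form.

Answer: normal form = T  (in 3 steps)

Derivation:
  start: ¬(¬T ∧ (F ∧ T))
  step 1: ¬¬T ∨ ¬(F ∧ T)
  step 2: T ∨ ¬(F ∧ T)
  step 3: T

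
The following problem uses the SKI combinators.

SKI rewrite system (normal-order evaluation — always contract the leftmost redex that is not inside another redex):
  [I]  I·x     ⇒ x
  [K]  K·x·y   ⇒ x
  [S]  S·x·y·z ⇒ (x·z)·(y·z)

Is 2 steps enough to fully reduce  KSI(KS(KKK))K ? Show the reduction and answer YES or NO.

  start: KSI(KS(KKK))K
  step 1: S(KS(KKK))K
  step 2: SSK

Answer: YES — reaches normal form SSK in 2 ≤ 2 steps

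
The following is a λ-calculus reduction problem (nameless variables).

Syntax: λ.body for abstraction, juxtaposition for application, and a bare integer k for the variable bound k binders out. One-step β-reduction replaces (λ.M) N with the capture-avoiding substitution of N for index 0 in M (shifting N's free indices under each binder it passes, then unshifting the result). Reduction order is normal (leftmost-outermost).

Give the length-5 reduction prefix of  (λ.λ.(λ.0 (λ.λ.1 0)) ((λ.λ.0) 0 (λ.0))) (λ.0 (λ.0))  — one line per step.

Answer: after 5 steps: λ.λ.λ.1 0

Reduction:
  start: (λ.λ.(λ.0 (λ.λ.1 0)) ((λ.λ.0) 0 (λ.0))) (λ.0 (λ.0))
  [1] λ.(λ.0 (λ.λ.1 0)) ((λ.λ.0) 0 (λ.0))
  [2] λ.(λ.λ.0) 0 (λ.0) (λ.λ.1 0)
  [3] λ.(λ.0) (λ.0) (λ.λ.1 0)
  [4] λ.(λ.0) (λ.λ.1 0)
  [5] λ.λ.λ.1 0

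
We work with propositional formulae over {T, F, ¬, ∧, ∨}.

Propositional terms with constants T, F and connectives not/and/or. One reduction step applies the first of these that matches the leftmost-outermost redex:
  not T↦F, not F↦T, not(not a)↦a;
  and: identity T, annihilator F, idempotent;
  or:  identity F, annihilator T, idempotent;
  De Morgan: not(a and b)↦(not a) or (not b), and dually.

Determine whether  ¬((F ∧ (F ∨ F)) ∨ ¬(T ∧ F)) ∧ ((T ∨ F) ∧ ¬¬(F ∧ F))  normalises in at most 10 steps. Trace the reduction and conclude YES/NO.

  start: ¬((F ∧ (F ∨ F)) ∨ ¬(T ∧ F)) ∧ ((T ∨ F) ∧ ¬¬(F ∧ F))
  →1  (¬(F ∧ (F ∨ F)) ∧ ¬¬(T ∧ F)) ∧ ((T ∨ F) ∧ ¬¬(F ∧ F))
  →2  ((¬F ∨ ¬(F ∨ F)) ∧ ¬¬(T ∧ F)) ∧ ((T ∨ F) ∧ ¬¬(F ∧ F))
  →3  ((T ∨ ¬(F ∨ F)) ∧ ¬¬(T ∧ F)) ∧ ((T ∨ F) ∧ ¬¬(F ∧ F))
  →4  (T ∧ ¬¬(T ∧ F)) ∧ ((T ∨ F) ∧ ¬¬(F ∧ F))
  →5  ¬¬(T ∧ F) ∧ ((T ∨ F) ∧ ¬¬(F ∧ F))
  →6  (T ∧ F) ∧ ((T ∨ F) ∧ ¬¬(F ∧ F))
  →7  F ∧ ((T ∨ F) ∧ ¬¬(F ∧ F))
  →8  F

Answer: YES — reaches normal form F in 8 ≤ 10 steps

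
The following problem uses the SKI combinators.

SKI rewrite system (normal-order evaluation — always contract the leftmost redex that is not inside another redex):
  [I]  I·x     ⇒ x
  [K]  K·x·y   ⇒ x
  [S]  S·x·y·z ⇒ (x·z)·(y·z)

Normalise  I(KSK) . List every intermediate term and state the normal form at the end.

Answer: normal form = S  (in 2 steps)

Working:
  start: I(KSK)
  →1  KSK
  →2  S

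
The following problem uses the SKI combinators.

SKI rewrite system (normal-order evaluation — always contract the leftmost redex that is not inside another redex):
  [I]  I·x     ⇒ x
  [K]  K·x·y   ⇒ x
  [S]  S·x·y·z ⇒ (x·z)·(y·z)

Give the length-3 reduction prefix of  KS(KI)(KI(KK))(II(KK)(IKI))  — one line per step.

  start: KS(KI)(KI(KK))(II(KK)(IKI))
  →1  S(KI(KK))(II(KK)(IKI))
  →2  SI(II(KK)(IKI))
  →3  SI(I(KK)(IKI))

Answer: after 3 steps: SI(I(KK)(IKI))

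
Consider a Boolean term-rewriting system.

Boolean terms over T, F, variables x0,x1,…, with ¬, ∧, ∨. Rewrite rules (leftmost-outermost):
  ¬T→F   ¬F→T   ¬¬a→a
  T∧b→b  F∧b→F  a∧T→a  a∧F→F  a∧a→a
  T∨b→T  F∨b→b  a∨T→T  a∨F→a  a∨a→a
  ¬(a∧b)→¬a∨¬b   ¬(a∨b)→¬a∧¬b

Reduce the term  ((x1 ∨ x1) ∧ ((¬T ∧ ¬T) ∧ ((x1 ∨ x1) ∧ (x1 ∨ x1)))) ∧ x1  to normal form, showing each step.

Answer: normal form = F  (in 6 steps)

Working:
  start: ((x1 ∨ x1) ∧ ((¬T ∧ ¬T) ∧ ((x1 ∨ x1) ∧ (x1 ∨ x1)))) ∧ x1
  [1] (x1 ∧ ((¬T ∧ ¬T) ∧ ((x1 ∨ x1) ∧ (x1 ∨ x1)))) ∧ x1
  [2] (x1 ∧ (¬T ∧ ((x1 ∨ x1) ∧ (x1 ∨ x1)))) ∧ x1
  [3] (x1 ∧ (F ∧ ((x1 ∨ x1) ∧ (x1 ∨ x1)))) ∧ x1
  [4] (x1 ∧ F) ∧ x1
  [5] F ∧ x1
  [6] F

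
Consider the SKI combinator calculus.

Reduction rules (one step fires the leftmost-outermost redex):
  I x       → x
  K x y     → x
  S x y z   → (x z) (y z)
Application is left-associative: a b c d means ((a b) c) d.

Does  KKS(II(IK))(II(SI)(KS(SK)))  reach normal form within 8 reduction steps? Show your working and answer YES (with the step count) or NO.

Answer: YES — reaches normal form K in 5 ≤ 8 steps

Reduction:
  start: KKS(II(IK))(II(SI)(KS(SK)))
  [1] K(II(IK))(II(SI)(KS(SK)))
  [2] II(IK)
  [3] I(IK)
  [4] IK
  [5] K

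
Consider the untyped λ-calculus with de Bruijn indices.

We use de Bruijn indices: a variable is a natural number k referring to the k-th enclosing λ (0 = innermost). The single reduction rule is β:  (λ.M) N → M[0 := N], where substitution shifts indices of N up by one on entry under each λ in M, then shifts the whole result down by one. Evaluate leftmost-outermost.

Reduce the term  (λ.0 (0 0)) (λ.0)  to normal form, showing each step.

  start: (λ.0 (0 0)) (λ.0)
  [1] (λ.0) ((λ.0) (λ.0))
  [2] (λ.0) (λ.0)
  [3] λ.0

Answer: normal form = λ.0  (in 3 steps)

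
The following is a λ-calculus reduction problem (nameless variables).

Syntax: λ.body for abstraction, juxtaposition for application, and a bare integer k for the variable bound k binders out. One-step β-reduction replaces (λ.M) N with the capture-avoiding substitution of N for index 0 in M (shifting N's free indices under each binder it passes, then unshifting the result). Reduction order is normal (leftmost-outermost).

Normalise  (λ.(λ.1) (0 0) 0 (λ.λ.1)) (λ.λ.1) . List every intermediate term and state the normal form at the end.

  start: (λ.(λ.1) (0 0) 0 (λ.λ.1)) (λ.λ.1)
  →1  (λ.λ.λ.1) ((λ.λ.1) (λ.λ.1)) (λ.λ.1) (λ.λ.1)
  →2  (λ.λ.1) (λ.λ.1) (λ.λ.1)
  →3  (λ.λ.λ.1) (λ.λ.1)
  →4  λ.λ.1

Answer: normal form = λ.λ.1  (in 4 steps)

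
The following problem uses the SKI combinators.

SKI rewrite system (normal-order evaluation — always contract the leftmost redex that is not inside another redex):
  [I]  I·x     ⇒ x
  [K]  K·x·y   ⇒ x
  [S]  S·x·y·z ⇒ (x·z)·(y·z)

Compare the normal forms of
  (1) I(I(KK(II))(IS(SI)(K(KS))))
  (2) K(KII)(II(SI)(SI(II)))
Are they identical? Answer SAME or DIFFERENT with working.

Term A:
  start: I(I(KK(II))(IS(SI)(K(KS))))
  →1  I(KK(II))(IS(SI)(K(KS)))
  →2  KK(II)(IS(SI)(K(KS)))
  →3  K(IS(SI)(K(KS)))
  →4  K(S(SI)(K(KS)))

Term B:
  start: K(KII)(II(SI)(SI(II)))
  →1  KII
  →2  I

Answer: DIFFERENT — A ⇓ K(S(SI)(K(KS))), B ⇓ I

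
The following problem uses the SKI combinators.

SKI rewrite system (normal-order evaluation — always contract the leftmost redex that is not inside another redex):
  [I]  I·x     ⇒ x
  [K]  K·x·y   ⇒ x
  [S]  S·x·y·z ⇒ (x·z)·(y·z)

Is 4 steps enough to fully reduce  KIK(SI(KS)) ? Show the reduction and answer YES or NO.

Answer: YES — reaches normal form SI(KS) in 2 ≤ 4 steps

Reduction:
  start: KIK(SI(KS))
  [1] I(SI(KS))
  [2] SI(KS)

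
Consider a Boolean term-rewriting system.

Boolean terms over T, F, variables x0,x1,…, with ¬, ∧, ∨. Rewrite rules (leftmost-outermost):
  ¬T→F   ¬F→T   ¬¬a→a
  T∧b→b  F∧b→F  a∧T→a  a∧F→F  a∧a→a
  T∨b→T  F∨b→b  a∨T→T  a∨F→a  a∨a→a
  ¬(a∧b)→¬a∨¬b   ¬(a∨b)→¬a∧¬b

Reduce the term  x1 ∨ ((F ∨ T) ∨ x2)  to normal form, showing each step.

Answer: normal form = T  (in 3 steps)

Derivation:
  start: x1 ∨ ((F ∨ T) ∨ x2)
  [1] x1 ∨ (T ∨ x2)
  [2] x1 ∨ T
  [3] T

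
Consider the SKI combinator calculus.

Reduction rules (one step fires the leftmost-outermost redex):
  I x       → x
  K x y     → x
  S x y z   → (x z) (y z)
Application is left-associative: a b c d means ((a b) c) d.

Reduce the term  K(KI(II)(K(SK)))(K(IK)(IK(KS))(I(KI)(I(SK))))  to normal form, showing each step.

Answer: normal form = K(SK)  (in 3 steps)

Working:
  start: K(KI(II)(K(SK)))(K(IK)(IK(KS))(I(KI)(I(SK))))
  step 1: KI(II)(K(SK))
  step 2: I(K(SK))
  step 3: K(SK)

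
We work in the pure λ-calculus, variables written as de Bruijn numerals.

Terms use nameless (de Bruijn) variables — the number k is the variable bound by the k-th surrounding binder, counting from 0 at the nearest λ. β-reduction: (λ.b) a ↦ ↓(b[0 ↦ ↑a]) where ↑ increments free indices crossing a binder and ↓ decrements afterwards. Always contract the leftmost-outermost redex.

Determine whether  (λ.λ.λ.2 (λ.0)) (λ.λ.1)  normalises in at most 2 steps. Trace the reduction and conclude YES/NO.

  start: (λ.λ.λ.2 (λ.0)) (λ.λ.1)
  step 1: λ.λ.(λ.λ.1) (λ.0)
  step 2: λ.λ.λ.λ.0

Answer: YES — reaches normal form λ.λ.λ.λ.0 in 2 ≤ 2 steps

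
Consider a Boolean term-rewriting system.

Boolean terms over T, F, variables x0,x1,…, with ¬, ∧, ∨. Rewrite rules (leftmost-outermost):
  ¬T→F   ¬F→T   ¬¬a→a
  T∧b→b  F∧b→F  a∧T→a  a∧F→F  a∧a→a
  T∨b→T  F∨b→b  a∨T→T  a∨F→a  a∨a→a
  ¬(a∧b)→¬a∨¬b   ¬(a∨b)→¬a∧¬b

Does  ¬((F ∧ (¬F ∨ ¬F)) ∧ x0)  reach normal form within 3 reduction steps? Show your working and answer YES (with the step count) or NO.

  start: ¬((F ∧ (¬F ∨ ¬F)) ∧ x0)
  →1  ¬(F ∧ (¬F ∨ ¬F)) ∨ ¬x0
  →2  (¬F ∨ ¬(¬F ∨ ¬F)) ∨ ¬x0
  →3  (T ∨ ¬(¬F ∨ ¬F)) ∨ ¬x0

Answer: NO — after 3 steps the term is (T ∨ ¬(¬F ∨ ¬F)) ∨ ¬x0, not yet normal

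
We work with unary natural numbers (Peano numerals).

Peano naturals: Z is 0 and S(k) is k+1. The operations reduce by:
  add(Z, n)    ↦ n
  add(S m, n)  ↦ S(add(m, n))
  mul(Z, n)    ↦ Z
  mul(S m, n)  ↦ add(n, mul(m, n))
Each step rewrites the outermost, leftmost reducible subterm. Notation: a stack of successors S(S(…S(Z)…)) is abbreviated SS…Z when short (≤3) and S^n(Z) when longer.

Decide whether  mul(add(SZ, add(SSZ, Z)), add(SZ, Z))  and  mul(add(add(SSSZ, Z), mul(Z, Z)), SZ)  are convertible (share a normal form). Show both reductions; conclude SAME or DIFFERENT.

Term A:
  start: mul(add(SZ, add(SSZ, Z)), add(SZ, Z))
  step 1: mul(S(add(Z, add(SSZ, Z))), add(SZ, Z))
  step 2: add(add(SZ, Z), mul(add(Z, add(SSZ, Z)), add(SZ, Z)))
  step 3: add(S(add(Z, Z)), mul(add(Z, add(SSZ, Z)), add(SZ, Z)))
  step 4: S(add(add(Z, Z), mul(add(Z, add(SSZ, Z)), add(SZ, Z))))
  step 5: S(add(Z, mul(add(Z, add(SSZ, Z)), add(SZ, Z))))
  step 6: S(mul(add(Z, add(SSZ, Z)), add(SZ, Z)))
  step 7: S(mul(add(SSZ, Z), add(SZ, Z)))
  step 8: S(mul(S(add(SZ, Z)), add(SZ, Z)))
  step 9: S(add(add(SZ, Z), mul(add(SZ, Z), add(SZ, Z))))
  step 10: S(add(S(add(Z, Z)), mul(add(SZ, Z), add(SZ, Z))))
  step 11: S(S(add(add(Z, Z), mul(add(SZ, Z), add(SZ, Z)))))
  step 12: S(S(add(Z, mul(add(SZ, Z), add(SZ, Z)))))
  step 13: S(S(mul(add(SZ, Z), add(SZ, Z))))
  step 14: S(S(mul(S(add(Z, Z)), add(SZ, Z))))
  step 15: S(S(add(add(SZ, Z), mul(add(Z, Z), add(SZ, Z)))))
  step 16: S(S(add(S(add(Z, Z)), mul(add(Z, Z), add(SZ, Z)))))
  step 17: S(S(S(add(add(Z, Z), mul(add(Z, Z), add(SZ, Z))))))
  step 18: S(S(S(add(Z, mul(add(Z, Z), add(SZ, Z))))))
  step 19: S(S(S(mul(add(Z, Z), add(SZ, Z)))))
  step 20: S(S(S(mul(Z, add(SZ, Z)))))
  step 21: SSSZ

Term B:
  start: mul(add(add(SSSZ, Z), mul(Z, Z)), SZ)
  step 1: mul(add(S(add(SSZ, Z)), mul(Z, Z)), SZ)
  step 2: mul(S(add(add(SSZ, Z), mul(Z, Z))), SZ)
  step 3: add(SZ, mul(add(add(SSZ, Z), mul(Z, Z)), SZ))
  step 4: S(add(Z, mul(add(add(SSZ, Z), mul(Z, Z)), SZ)))
  step 5: S(mul(add(add(SSZ, Z), mul(Z, Z)), SZ))
  step 6: S(mul(add(S(add(SZ, Z)), mul(Z, Z)), SZ))
  step 7: S(mul(S(add(add(SZ, Z), mul(Z, Z))), SZ))
  step 8: S(add(SZ, mul(add(add(SZ, Z), mul(Z, Z)), SZ)))
  step 9: S(S(add(Z, mul(add(add(SZ, Z), mul(Z, Z)), SZ))))
  step 10: S(S(mul(add(add(SZ, Z), mul(Z, Z)), SZ)))
  step 11: S(S(mul(add(S(add(Z, Z)), mul(Z, Z)), SZ)))
  step 12: S(S(mul(S(add(add(Z, Z), mul(Z, Z))), SZ)))
  step 13: S(S(add(SZ, mul(add(add(Z, Z), mul(Z, Z)), SZ))))
  step 14: S(S(S(add(Z, mul(add(add(Z, Z), mul(Z, Z)), SZ)))))
  step 15: S(S(S(mul(add(add(Z, Z), mul(Z, Z)), SZ))))
  step 16: S(S(S(mul(add(Z, mul(Z, Z)), SZ))))
  step 17: S(S(S(mul(mul(Z, Z), SZ))))
  step 18: S(S(S(mul(Z, SZ))))
  step 19: SSSZ

Answer: SAME — A ⇓ SSSZ, B ⇓ SSSZ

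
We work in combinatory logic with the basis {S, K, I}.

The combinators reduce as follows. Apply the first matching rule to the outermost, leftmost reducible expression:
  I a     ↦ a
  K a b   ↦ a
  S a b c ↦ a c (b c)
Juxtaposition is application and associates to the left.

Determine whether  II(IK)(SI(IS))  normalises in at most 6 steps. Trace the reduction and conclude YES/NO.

Answer: YES — reaches normal form K(SIS) in 4 ≤ 6 steps

Working:
  start: II(IK)(SI(IS))
  step 1: I(IK)(SI(IS))
  step 2: IK(SI(IS))
  step 3: K(SI(IS))
  step 4: K(SIS)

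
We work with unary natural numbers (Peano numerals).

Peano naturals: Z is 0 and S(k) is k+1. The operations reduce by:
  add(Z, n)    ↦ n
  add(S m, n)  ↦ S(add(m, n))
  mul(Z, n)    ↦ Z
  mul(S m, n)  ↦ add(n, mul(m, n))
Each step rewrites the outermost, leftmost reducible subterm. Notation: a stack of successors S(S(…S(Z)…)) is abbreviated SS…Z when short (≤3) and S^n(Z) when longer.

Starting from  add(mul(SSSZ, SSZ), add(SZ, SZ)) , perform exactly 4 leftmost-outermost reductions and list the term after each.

Answer: after 4 steps: S(add(S(add(Z, mul(SSZ, SSZ))), add(SZ, SZ)))

Reduction:
  start: add(mul(SSSZ, SSZ), add(SZ, SZ))
  [1] add(add(SSZ, mul(SSZ, SSZ)), add(SZ, SZ))
  [2] add(S(add(SZ, mul(SSZ, SSZ))), add(SZ, SZ))
  [3] S(add(add(SZ, mul(SSZ, SSZ)), add(SZ, SZ)))
  [4] S(add(S(add(Z, mul(SSZ, SSZ))), add(SZ, SZ)))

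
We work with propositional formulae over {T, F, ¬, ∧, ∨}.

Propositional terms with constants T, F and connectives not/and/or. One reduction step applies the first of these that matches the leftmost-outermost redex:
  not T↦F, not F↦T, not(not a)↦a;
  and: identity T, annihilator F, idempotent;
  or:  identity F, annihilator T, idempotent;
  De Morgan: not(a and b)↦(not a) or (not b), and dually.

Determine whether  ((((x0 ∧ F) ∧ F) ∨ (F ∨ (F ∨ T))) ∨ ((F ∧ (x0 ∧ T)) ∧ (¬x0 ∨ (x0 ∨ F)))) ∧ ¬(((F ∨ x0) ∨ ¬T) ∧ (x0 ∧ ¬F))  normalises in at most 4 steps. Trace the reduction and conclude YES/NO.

  start: ((((x0 ∧ F) ∧ F) ∨ (F ∨ (F ∨ T))) ∨ ((F ∧ (x0 ∧ T)) ∧ (¬x0 ∨ (x0 ∨ F)))) ∧ ¬(((F ∨ x0) ∨ ¬T) ∧ (x0 ∧ ¬F))
  →1  ((F ∨ (F ∨ (F ∨ T))) ∨ ((F ∧ (x0 ∧ T)) ∧ (¬x0 ∨ (x0 ∨ F)))) ∧ ¬(((F ∨ x0) ∨ ¬T) ∧ (x0 ∧ ¬F))
  →2  ((F ∨ (F ∨ T)) ∨ ((F ∧ (x0 ∧ T)) ∧ (¬x0 ∨ (x0 ∨ F)))) ∧ ¬(((F ∨ x0) ∨ ¬T) ∧ (x0 ∧ ¬F))
  →3  ((F ∨ T) ∨ ((F ∧ (x0 ∧ T)) ∧ (¬x0 ∨ (x0 ∨ F)))) ∧ ¬(((F ∨ x0) ∨ ¬T) ∧ (x0 ∧ ¬F))
  →4  (T ∨ ((F ∧ (x0 ∧ T)) ∧ (¬x0 ∨ (x0 ∨ F)))) ∧ ¬(((F ∨ x0) ∨ ¬T) ∧ (x0 ∧ ¬F))

Answer: NO — after 4 steps the term is (T ∨ ((F ∧ (x0 ∧ T)) ∧ (¬x0 ∨ (x0 ∨ F)))) ∧ ¬(((F ∨ x0) ∨ ¬T) ∧ (x0 ∧ ¬F)), not yet normal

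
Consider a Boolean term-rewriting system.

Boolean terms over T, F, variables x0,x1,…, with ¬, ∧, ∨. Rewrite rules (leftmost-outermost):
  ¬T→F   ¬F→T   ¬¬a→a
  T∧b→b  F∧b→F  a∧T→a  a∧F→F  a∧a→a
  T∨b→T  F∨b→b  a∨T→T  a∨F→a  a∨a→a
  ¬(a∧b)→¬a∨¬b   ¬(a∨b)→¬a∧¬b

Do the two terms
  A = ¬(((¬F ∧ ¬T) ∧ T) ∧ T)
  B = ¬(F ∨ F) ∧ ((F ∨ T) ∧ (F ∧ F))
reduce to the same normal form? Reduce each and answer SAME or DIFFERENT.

Answer: DIFFERENT — A ⇓ T, B ⇓ F

Reduction:
Term A:
  start: ¬(((¬F ∧ ¬T) ∧ T) ∧ T)
  [1] ¬((¬F ∧ ¬T) ∧ T) ∨ ¬T
  [2] (¬(¬F ∧ ¬T) ∨ ¬T) ∨ ¬T
  [3] ((¬¬F ∨ ¬¬T) ∨ ¬T) ∨ ¬T
  [4] ((F ∨ ¬¬T) ∨ ¬T) ∨ ¬T
  [5] (¬¬T ∨ ¬T) ∨ ¬T
  [6] (T ∨ ¬T) ∨ ¬T
  [7] T ∨ ¬T
  [8] T

Term B:
  start: ¬(F ∨ F) ∧ ((F ∨ T) ∧ (F ∧ F))
  [1] (¬F ∧ ¬F) ∧ ((F ∨ T) ∧ (F ∧ F))
  [2] ¬F ∧ ((F ∨ T) ∧ (F ∧ F))
  [3] T ∧ ((F ∨ T) ∧ (F ∧ F))
  [4] (F ∨ T) ∧ (F ∧ F)
  [5] T ∧ (F ∧ F)
  [6] F ∧ F
  [7] F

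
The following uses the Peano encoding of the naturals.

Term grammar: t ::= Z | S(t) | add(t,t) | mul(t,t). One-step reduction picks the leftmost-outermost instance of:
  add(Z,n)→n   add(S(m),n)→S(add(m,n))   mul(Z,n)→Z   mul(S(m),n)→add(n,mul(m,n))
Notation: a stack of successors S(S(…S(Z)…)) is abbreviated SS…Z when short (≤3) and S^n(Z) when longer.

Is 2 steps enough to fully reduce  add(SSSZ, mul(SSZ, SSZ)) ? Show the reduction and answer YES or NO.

  start: add(SSSZ, mul(SSZ, SSZ))
  →1  S(add(SSZ, mul(SSZ, SSZ)))
  →2  S(S(add(SZ, mul(SSZ, SSZ))))

Answer: NO — after 2 steps the term is S(S(add(SZ, mul(SSZ, SSZ)))), not yet normal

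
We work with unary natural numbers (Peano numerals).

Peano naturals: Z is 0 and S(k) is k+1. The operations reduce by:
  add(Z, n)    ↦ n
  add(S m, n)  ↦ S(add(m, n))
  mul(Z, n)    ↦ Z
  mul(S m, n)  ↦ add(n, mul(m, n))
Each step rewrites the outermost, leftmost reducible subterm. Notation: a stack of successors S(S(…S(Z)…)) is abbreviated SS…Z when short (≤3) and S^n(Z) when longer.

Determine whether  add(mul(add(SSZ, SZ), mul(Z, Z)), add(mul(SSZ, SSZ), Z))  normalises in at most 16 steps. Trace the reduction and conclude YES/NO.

  start: add(mul(add(SSZ, SZ), mul(Z, Z)), add(mul(SSZ, SSZ), Z))
  step 1: add(mul(S(add(SZ, SZ)), mul(Z, Z)), add(mul(SSZ, SSZ), Z))
  step 2: add(add(mul(Z, Z), mul(add(SZ, SZ), mul(Z, Z))), add(mul(SSZ, SSZ), Z))
  step 3: add(add(Z, mul(add(SZ, SZ), mul(Z, Z))), add(mul(SSZ, SSZ), Z))
  step 4: add(mul(add(SZ, SZ), mul(Z, Z)), add(mul(SSZ, SSZ), Z))
  step 5: add(mul(S(add(Z, SZ)), mul(Z, Z)), add(mul(SSZ, SSZ), Z))
  step 6: add(add(mul(Z, Z), mul(add(Z, SZ), mul(Z, Z))), add(mul(SSZ, SSZ), Z))
  step 7: add(add(Z, mul(add(Z, SZ), mul(Z, Z))), add(mul(SSZ, SSZ), Z))
  step 8: add(mul(add(Z, SZ), mul(Z, Z)), add(mul(SSZ, SSZ), Z))
  step 9: add(mul(SZ, mul(Z, Z)), add(mul(SSZ, SSZ), Z))
  step 10: add(add(mul(Z, Z), mul(Z, mul(Z, Z))), add(mul(SSZ, SSZ), Z))
  step 11: add(add(Z, mul(Z, mul(Z, Z))), add(mul(SSZ, SSZ), Z))
  step 12: add(mul(Z, mul(Z, Z)), add(mul(SSZ, SSZ), Z))
  step 13: add(Z, add(mul(SSZ, SSZ), Z))
  step 14: add(mul(SSZ, SSZ), Z)
  step 15: add(add(SSZ, mul(SZ, SSZ)), Z)
  step 16: add(S(add(SZ, mul(SZ, SSZ))), Z)

Answer: NO — after 16 steps the term is add(S(add(SZ, mul(SZ, SSZ))), Z), not yet normal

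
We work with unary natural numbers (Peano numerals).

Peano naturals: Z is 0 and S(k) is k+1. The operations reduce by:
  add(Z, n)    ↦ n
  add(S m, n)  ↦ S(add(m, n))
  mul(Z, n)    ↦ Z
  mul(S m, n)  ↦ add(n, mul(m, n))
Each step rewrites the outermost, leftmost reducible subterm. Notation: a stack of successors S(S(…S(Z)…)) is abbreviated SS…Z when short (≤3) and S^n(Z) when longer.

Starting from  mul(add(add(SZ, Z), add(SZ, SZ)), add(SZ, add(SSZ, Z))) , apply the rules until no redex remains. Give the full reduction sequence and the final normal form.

Answer: normal form = S^9(Z)  (in 37 steps)

Derivation:
  start: mul(add(add(SZ, Z), add(SZ, SZ)), add(SZ, add(SSZ, Z)))
  →1  mul(add(S(add(Z, Z)), add(SZ, SZ)), add(SZ, add(SSZ, Z)))
  →2  mul(S(add(add(Z, Z), add(SZ, SZ))), add(SZ, add(SSZ, Z)))
  →3  add(add(SZ, add(SSZ, Z)), mul(add(add(Z, Z), add(SZ, SZ)), add(SZ, add(SSZ, Z))))
  →4  add(S(add(Z, add(SSZ, Z))), mul(add(add(Z, Z), add(SZ, SZ)), add(SZ, add(SSZ, Z))))
  →5  S(add(add(Z, add(SSZ, Z)), mul(add(add(Z, Z), add(SZ, SZ)), add(SZ, add(SSZ, Z)))))
  →6  S(add(add(SSZ, Z), mul(add(add(Z, Z), add(SZ, SZ)), add(SZ, add(SSZ, Z)))))
  →7  S(add(S(add(SZ, Z)), mul(add(add(Z, Z), add(SZ, SZ)), add(SZ, add(SSZ, Z)))))
  →8  S(S(add(add(SZ, Z), mul(add(add(Z, Z), add(SZ, SZ)), add(SZ, add(SSZ, Z))))))
  →9  S(S(add(S(add(Z, Z)), mul(add(add(Z, Z), add(SZ, SZ)), add(SZ, add(SSZ, Z))))))
  →10  S(S(S(add(add(Z, Z), mul(add(add(Z, Z), add(SZ, SZ)), add(SZ, add(SSZ, Z)))))))
  →11  S(S(S(add(Z, mul(add(add(Z, Z), add(SZ, SZ)), add(SZ, add(SSZ, Z)))))))
  →12  S(S(S(mul(add(add(Z, Z), add(SZ, SZ)), add(SZ, add(SSZ, Z))))))
  →13  S(S(S(mul(add(Z, add(SZ, SZ)), add(SZ, add(SSZ, Z))))))
  →14  S(S(S(mul(add(SZ, SZ), add(SZ, add(SSZ, Z))))))
  →15  S(S(S(mul(S(add(Z, SZ)), add(SZ, add(SSZ, Z))))))
  →16  S(S(S(add(add(SZ, add(SSZ, Z)), mul(add(Z, SZ), add(SZ, add(SSZ, Z)))))))
  →17  S(S(S(add(S(add(Z, add(SSZ, Z))), mul(add(Z, SZ), add(SZ, add(SSZ, Z)))))))
  →18  S(S(S(S(add(add(Z, add(SSZ, Z)), mul(add(Z, SZ), add(SZ, add(SSZ, Z))))))))
  →19  S(S(S(S(add(add(SSZ, Z), mul(add(Z, SZ), add(SZ, add(SSZ, Z))))))))
  →20  S(S(S(S(add(S(add(SZ, Z)), mul(add(Z, SZ), add(SZ, add(SSZ, Z))))))))
  →21  S(S(S(S(S(add(add(SZ, Z), mul(add(Z, SZ), add(SZ, add(SSZ, Z)))))))))
  →22  S(S(S(S(S(add(S(add(Z, Z)), mul(add(Z, SZ), add(SZ, add(SSZ, Z)))))))))
  →23  S(S(S(S(S(S(add(add(Z, Z), mul(add(Z, SZ), add(SZ, add(SSZ, Z))))))))))
  →24  S(S(S(S(S(S(add(Z, mul(add(Z, SZ), add(SZ, add(SSZ, Z))))))))))
  →25  S(S(S(S(S(S(mul(add(Z, SZ), add(SZ, add(SSZ, Z)))))))))
  →26  S(S(S(S(S(S(mul(SZ, add(SZ, add(SSZ, Z)))))))))
  →27  S(S(S(S(S(S(add(add(SZ, add(SSZ, Z)), mul(Z, add(SZ, add(SSZ, Z))))))))))
  →28  S(S(S(S(S(S(add(S(add(Z, add(SSZ, Z))), mul(Z, add(SZ, add(SSZ, Z))))))))))
  →29  S(S(S(S(S(S(S(add(add(Z, add(SSZ, Z)), mul(Z, add(SZ, add(SSZ, Z)))))))))))
  →30  S(S(S(S(S(S(S(add(add(SSZ, Z), mul(Z, add(SZ, add(SSZ, Z)))))))))))
  →31  S(S(S(S(S(S(S(add(S(add(SZ, Z)), mul(Z, add(SZ, add(SSZ, Z)))))))))))
  →32  S(S(S(S(S(S(S(S(add(add(SZ, Z), mul(Z, add(SZ, add(SSZ, Z))))))))))))
  →33  S(S(S(S(S(S(S(S(add(S(add(Z, Z)), mul(Z, add(SZ, add(SSZ, Z))))))))))))
  →34  S(S(S(S(S(S(S(S(S(add(add(Z, Z), mul(Z, add(SZ, add(SSZ, Z)))))))))))))
  →35  S(S(S(S(S(S(S(S(S(add(Z, mul(Z, add(SZ, add(SSZ, Z)))))))))))))
  →36  S(S(S(S(S(S(S(S(S(mul(Z, add(SZ, add(SSZ, Z))))))))))))
  →37  S^9(Z)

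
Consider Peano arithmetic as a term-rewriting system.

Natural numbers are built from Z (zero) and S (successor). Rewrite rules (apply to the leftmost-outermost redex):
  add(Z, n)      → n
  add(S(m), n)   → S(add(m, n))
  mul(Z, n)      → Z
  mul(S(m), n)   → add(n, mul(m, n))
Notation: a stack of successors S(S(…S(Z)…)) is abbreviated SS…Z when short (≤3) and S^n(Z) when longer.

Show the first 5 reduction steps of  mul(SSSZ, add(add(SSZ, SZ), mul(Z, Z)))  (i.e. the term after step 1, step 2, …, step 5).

Answer: after 5 steps: S(add(add(S(add(Z, SZ)), mul(Z, Z)), mul(SSZ, add(add(SSZ, SZ), mul(Z, Z)))))

Working:
  start: mul(SSSZ, add(add(SSZ, SZ), mul(Z, Z)))
  [1] add(add(add(SSZ, SZ), mul(Z, Z)), mul(SSZ, add(add(SSZ, SZ), mul(Z, Z))))
  [2] add(add(S(add(SZ, SZ)), mul(Z, Z)), mul(SSZ, add(add(SSZ, SZ), mul(Z, Z))))
  [3] add(S(add(add(SZ, SZ), mul(Z, Z))), mul(SSZ, add(add(SSZ, SZ), mul(Z, Z))))
  [4] S(add(add(add(SZ, SZ), mul(Z, Z)), mul(SSZ, add(add(SSZ, SZ), mul(Z, Z)))))
  [5] S(add(add(S(add(Z, SZ)), mul(Z, Z)), mul(SSZ, add(add(SSZ, SZ), mul(Z, Z)))))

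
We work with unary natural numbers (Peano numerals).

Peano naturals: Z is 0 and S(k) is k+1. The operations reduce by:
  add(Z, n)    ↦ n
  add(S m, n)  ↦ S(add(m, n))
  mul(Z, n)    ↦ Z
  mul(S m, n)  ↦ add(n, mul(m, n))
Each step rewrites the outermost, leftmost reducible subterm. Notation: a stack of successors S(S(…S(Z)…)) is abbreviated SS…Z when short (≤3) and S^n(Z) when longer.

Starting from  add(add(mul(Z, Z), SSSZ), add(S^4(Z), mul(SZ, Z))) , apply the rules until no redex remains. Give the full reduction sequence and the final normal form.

  start: add(add(mul(Z, Z), SSSZ), add(S^4(Z), mul(SZ, Z)))
  →1  add(add(Z, SSSZ), add(S^4(Z), mul(SZ, Z)))
  →2  add(SSSZ, add(S^4(Z), mul(SZ, Z)))
  →3  S(add(SSZ, add(S^4(Z), mul(SZ, Z))))
  →4  S(S(add(SZ, add(S^4(Z), mul(SZ, Z)))))
  →5  S(S(S(add(Z, add(S^4(Z), mul(SZ, Z))))))
  →6  S(S(S(add(S^4(Z), mul(SZ, Z)))))
  →7  S(S(S(S(add(SSSZ, mul(SZ, Z))))))
  →8  S(S(S(S(S(add(SSZ, mul(SZ, Z)))))))
  →9  S(S(S(S(S(S(add(SZ, mul(SZ, Z))))))))
  →10  S(S(S(S(S(S(S(add(Z, mul(SZ, Z)))))))))
  →11  S(S(S(S(S(S(S(mul(SZ, Z))))))))
  →12  S(S(S(S(S(S(S(add(Z, mul(Z, Z)))))))))
  →13  S(S(S(S(S(S(S(mul(Z, Z))))))))
  →14  S^7(Z)

Answer: normal form = S^7(Z)  (in 14 steps)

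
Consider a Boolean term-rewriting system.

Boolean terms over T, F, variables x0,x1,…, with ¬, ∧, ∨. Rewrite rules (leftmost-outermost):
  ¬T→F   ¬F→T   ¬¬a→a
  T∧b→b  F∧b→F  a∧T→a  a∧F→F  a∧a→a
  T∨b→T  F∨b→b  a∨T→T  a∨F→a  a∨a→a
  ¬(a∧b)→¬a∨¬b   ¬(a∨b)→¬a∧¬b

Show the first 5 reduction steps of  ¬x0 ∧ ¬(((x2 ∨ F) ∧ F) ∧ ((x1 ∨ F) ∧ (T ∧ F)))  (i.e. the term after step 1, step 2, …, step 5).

Answer: after 5 steps: ¬x0 ∧ ((¬x2 ∨ ¬F) ∨ ¬((x1 ∨ F) ∧ (T ∧ F)))

Derivation:
  start: ¬x0 ∧ ¬(((x2 ∨ F) ∧ F) ∧ ((x1 ∨ F) ∧ (T ∧ F)))
  →1  ¬x0 ∧ (¬((x2 ∨ F) ∧ F) ∨ ¬((x1 ∨ F) ∧ (T ∧ F)))
  →2  ¬x0 ∧ ((¬(x2 ∨ F) ∨ ¬F) ∨ ¬((x1 ∨ F) ∧ (T ∧ F)))
  →3  ¬x0 ∧ (((¬x2 ∧ ¬F) ∨ ¬F) ∨ ¬((x1 ∨ F) ∧ (T ∧ F)))
  →4  ¬x0 ∧ (((¬x2 ∧ T) ∨ ¬F) ∨ ¬((x1 ∨ F) ∧ (T ∧ F)))
  →5  ¬x0 ∧ ((¬x2 ∨ ¬F) ∨ ¬((x1 ∨ F) ∧ (T ∧ F)))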